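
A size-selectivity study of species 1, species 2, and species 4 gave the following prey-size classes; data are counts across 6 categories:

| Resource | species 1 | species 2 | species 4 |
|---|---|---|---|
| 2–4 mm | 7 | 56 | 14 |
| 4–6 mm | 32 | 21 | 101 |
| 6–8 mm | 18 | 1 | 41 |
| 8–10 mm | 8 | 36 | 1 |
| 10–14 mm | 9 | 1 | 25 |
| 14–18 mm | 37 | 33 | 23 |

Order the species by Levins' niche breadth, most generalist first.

species 1 > species 2 > species 4

Proportions for species 1 (n=111): 7/111=0.0631, 32/111=0.2883, 18/111=0.1622, 8/111=0.0721, 9/111=0.0811, 37/111=0.3333
Proportions for species 2 (n=148): 56/148=0.3784, 21/148=0.1419, 1/148=0.0068, 36/148=0.2432, 1/148=0.0068, 33/148=0.2230
Proportions for species 4 (n=205): 14/205=0.0683, 101/205=0.4927, 41/205=0.2000, 1/205=0.0049, 25/205=0.1220, 23/205=0.1122
Σp_1ᵢ² = 0.0631² + 0.2883² + 0.1622² + 0.0721² + 0.0811² + 0.3333² = 0.003982 + 0.083117 + 0.026309 + 0.005198 + 0.006577 + 0.111089 = 0.236272
B_1 = 1 / 0.236272 = 4.2324
Σp_2ᵢ² = 0.3784² + 0.1419² + 0.0068² + 0.2432² + 0.0068² + 0.2230² = 0.143187 + 0.020136 + 0.000046 + 0.059146 + 0.000046 + 0.049729 = 0.272290
B_2 = 1 / 0.272290 = 3.6726
Σp_4ᵢ² = 0.0683² + 0.4927² + 0.2000² + 0.0049² + 0.1220² + 0.1122² = 0.004665 + 0.242753 + 0.040000 + 0.000024 + 0.014884 + 0.012589 = 0.314915
B_4 = 1 / 0.314915 = 3.1755
Ranking by B (broadest → narrowest): species 1 (4.23) > species 2 (3.67) > species 4 (3.18)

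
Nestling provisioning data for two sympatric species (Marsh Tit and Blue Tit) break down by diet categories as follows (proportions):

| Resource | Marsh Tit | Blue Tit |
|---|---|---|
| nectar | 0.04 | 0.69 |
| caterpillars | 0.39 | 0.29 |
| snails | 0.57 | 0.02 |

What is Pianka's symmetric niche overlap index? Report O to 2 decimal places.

0.29

Σ p₁ᵢp₂ᵢ = 0.0276 + 0.1131 + 0.0114 = 0.1521
Σp_1ᵢ² = 0.04² + 0.39² + 0.57² = 0.0016 + 0.1521 + 0.3249 = 0.4786
Σp_2ᵢ² = 0.69² + 0.29² + 0.02² = 0.4761 + 0.0841 + 0.0004 = 0.5606
O = 0.1521 / √(0.4786 × 0.5606) = 0.1521 / 0.51798 = 0.2936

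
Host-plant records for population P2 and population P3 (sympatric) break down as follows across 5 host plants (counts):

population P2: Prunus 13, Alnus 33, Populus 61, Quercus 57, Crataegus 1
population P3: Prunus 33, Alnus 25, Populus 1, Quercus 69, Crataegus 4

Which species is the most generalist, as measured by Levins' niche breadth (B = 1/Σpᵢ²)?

population P2

Proportions for population P2 (n=165): 13/165=0.0788, 33/165=0.2000, 61/165=0.3697, 57/165=0.3455, 1/165=0.0061
Proportions for population P3 (n=132): 33/132=0.2500, 25/132=0.1894, 1/132=0.0076, 69/132=0.5227, 4/132=0.0303
Σp_P2ᵢ² = 0.0788² + 0.2000² + 0.3697² + 0.3455² + 0.0061² = 0.006209 + 0.040000 + 0.136678 + 0.119370 + 0.000037 = 0.302294
B_P2 = 1 / 0.302294 = 3.3080
Σp_P3ᵢ² = 0.2500² + 0.1894² + 0.0076² + 0.5227² + 0.0303² = 0.062500 + 0.035872 + 0.000058 + 0.273215 + 0.000918 = 0.372563
B_P3 = 1 / 0.372563 = 2.6841
Highest B → broadest niche (most generalist): population P2 (B = 3.31).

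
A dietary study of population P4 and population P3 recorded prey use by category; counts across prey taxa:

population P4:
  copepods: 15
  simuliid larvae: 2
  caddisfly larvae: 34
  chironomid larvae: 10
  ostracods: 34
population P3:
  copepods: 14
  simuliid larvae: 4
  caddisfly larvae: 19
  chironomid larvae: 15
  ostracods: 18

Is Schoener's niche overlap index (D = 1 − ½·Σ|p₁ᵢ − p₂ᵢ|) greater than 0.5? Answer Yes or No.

Proportions for population P4 (n=95): 15/95=0.1579, 2/95=0.0211, 34/95=0.3579, 10/95=0.1053, 34/95=0.3579
Proportions for population P3 (n=70): 14/70=0.2000, 4/70=0.0571, 19/70=0.2714, 15/70=0.2143, 18/70=0.2571
Σ|p₁ᵢ − p₂ᵢ| = 0.0421 + 0.0360 + 0.0865 + 0.1090 + 0.1008 = 0.3744
D = 1 − ½ × 0.3744 = 1 − 0.18720 = 0.81280
D = 0.81280 > 0.5 → Yes.

Yes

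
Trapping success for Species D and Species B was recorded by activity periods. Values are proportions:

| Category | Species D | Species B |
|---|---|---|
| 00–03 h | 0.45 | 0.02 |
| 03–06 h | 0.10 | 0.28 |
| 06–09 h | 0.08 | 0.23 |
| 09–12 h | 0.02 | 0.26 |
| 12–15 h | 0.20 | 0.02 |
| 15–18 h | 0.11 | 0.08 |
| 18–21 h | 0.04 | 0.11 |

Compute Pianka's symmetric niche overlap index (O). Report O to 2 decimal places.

0.32

Σ p₁ᵢp₂ᵢ = 0.0090 + 0.0280 + 0.0184 + 0.0052 + 0.0040 + 0.0088 + 0.0044 = 0.0778
Σp_1ᵢ² = 0.45² + 0.10² + 0.08² + 0.02² + 0.20² + 0.11² + 0.04² = 0.2025 + 0.0100 + 0.0064 + 0.0004 + 0.0400 + 0.0121 + 0.0016 = 0.2730
Σp_2ᵢ² = 0.02² + 0.28² + 0.23² + 0.26² + 0.02² + 0.08² + 0.11² = 0.0004 + 0.0784 + 0.0529 + 0.0676 + 0.0004 + 0.0064 + 0.0121 = 0.2182
O = 0.0778 / √(0.2730 × 0.2182) = 0.0778 / 0.24407 = 0.3188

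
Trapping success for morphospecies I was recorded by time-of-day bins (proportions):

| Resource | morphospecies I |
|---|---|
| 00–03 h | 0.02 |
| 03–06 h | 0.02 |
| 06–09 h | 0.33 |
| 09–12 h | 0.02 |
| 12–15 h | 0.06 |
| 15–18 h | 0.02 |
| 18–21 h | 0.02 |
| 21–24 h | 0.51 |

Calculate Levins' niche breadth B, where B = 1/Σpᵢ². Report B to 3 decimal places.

2.670

Σpᵢ² = 0.02² + 0.02² + 0.33² + 0.02² + 0.06² + 0.02² + 0.02² + 0.51² = 0.0004 + 0.0004 + 0.1089 + 0.0004 + 0.0036 + 0.0004 + 0.0004 + 0.2601 = 0.3746
B = 1 / 0.3746 = 2.66951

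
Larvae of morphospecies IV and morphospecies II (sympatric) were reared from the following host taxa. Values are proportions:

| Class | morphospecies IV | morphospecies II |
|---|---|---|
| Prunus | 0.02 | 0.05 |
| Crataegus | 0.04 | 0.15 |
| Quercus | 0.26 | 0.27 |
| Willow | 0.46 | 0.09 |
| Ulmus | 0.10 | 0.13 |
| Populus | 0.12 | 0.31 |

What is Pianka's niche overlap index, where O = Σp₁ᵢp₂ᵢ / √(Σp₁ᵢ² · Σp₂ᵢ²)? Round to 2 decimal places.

Σ p₁ᵢp₂ᵢ = 0.0010 + 0.0060 + 0.0702 + 0.0414 + 0.0130 + 0.0372 = 0.1688
Σp_1ᵢ² = 0.02² + 0.04² + 0.26² + 0.46² + 0.10² + 0.12² = 0.0004 + 0.0016 + 0.0676 + 0.2116 + 0.0100 + 0.0144 = 0.3056
Σp_2ᵢ² = 0.05² + 0.15² + 0.27² + 0.09² + 0.13² + 0.31² = 0.0025 + 0.0225 + 0.0729 + 0.0081 + 0.0169 + 0.0961 = 0.2190
O = 0.1688 / √(0.3056 × 0.2190) = 0.1688 / 0.25870 = 0.6525

0.65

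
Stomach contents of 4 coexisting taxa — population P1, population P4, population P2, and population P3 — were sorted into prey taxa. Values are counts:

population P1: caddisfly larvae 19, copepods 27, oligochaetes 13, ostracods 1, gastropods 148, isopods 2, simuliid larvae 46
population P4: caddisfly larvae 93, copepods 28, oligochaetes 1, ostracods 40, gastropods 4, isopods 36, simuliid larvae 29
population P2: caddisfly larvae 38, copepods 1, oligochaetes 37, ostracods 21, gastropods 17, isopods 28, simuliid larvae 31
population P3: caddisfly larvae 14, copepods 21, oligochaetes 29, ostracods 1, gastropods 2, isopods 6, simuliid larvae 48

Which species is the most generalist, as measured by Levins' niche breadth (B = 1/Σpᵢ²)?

Proportions for population P1 (n=256): 19/256=0.0742, 27/256=0.1055, 13/256=0.0508, 1/256=0.0039, 148/256=0.5781, 2/256=0.0078, 46/256=0.1797
Proportions for population P4 (n=231): 93/231=0.4026, 28/231=0.1212, 1/231=0.0043, 40/231=0.1732, 4/231=0.0173, 36/231=0.1558, 29/231=0.1255
Proportions for population P2 (n=173): 38/173=0.2197, 1/173=0.0058, 37/173=0.2139, 21/173=0.1214, 17/173=0.0983, 28/173=0.1618, 31/173=0.1792
Proportions for population P3 (n=121): 14/121=0.1157, 21/121=0.1736, 29/121=0.2397, 1/121=0.0083, 2/121=0.0165, 6/121=0.0496, 48/121=0.3967
Σp_P1ᵢ² = 0.0742² + 0.1055² + 0.0508² + 0.0039² + 0.5781² + 0.0078² + 0.1797² = 0.005506 + 0.011130 + 0.002581 + 0.000015 + 0.334200 + 0.000061 + 0.032292 = 0.385785
B_P1 = 1 / 0.385785 = 2.5921
Σp_P4ᵢ² = 0.4026² + 0.1212² + 0.0043² + 0.1732² + 0.0173² + 0.1558² + 0.1255² = 0.162087 + 0.014689 + 0.000018 + 0.029998 + 0.000299 + 0.024274 + 0.015750 = 0.247115
B_P4 = 1 / 0.247115 = 4.0467
Σp_P2ᵢ² = 0.2197² + 0.0058² + 0.2139² + 0.1214² + 0.0983² + 0.1618² + 0.1792² = 0.048268 + 0.000034 + 0.045753 + 0.014738 + 0.009663 + 0.026179 + 0.032113 = 0.176748
B_P2 = 1 / 0.176748 = 5.6578
Σp_P3ᵢ² = 0.1157² + 0.1736² + 0.2397² + 0.0083² + 0.0165² + 0.0496² + 0.3967² = 0.013386 + 0.030137 + 0.057456 + 0.000069 + 0.000272 + 0.002460 + 0.157371 = 0.261151
B_P3 = 1 / 0.261151 = 3.8292
Highest B → broadest niche (most generalist): population P2 (B = 5.66).

population P2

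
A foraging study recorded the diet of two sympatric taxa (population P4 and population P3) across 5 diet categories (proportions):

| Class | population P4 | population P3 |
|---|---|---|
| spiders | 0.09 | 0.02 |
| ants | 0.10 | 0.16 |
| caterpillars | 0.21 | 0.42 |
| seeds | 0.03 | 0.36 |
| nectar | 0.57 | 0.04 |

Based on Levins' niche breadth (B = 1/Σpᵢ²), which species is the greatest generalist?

population P3

Σp_P4ᵢ² = 0.09² + 0.10² + 0.21² + 0.03² + 0.57² = 0.0081 + 0.0100 + 0.0441 + 0.0009 + 0.3249 = 0.3880
B_P4 = 1 / 0.3880 = 2.5773
Σp_P3ᵢ² = 0.02² + 0.16² + 0.42² + 0.36² + 0.04² = 0.0004 + 0.0256 + 0.1764 + 0.1296 + 0.0016 = 0.3336
B_P3 = 1 / 0.3336 = 2.9976
Highest B → broadest niche (most generalist): population P3 (B = 3.00).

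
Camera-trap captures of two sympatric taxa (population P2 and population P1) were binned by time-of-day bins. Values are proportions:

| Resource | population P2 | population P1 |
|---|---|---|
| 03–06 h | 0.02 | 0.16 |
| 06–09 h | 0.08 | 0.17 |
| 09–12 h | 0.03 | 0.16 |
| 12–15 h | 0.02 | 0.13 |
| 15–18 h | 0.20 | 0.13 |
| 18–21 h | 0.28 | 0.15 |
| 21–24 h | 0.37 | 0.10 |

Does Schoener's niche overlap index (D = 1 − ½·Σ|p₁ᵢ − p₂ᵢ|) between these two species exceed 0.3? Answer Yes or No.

Yes

Σ|p₁ᵢ − p₂ᵢ| = 0.14 + 0.09 + 0.13 + 0.11 + 0.07 + 0.13 + 0.27 = 0.94
D = 1 − ½ × 0.94 = 1 − 0.470 = 0.5300
D = 0.5300 > 0.3 → Yes.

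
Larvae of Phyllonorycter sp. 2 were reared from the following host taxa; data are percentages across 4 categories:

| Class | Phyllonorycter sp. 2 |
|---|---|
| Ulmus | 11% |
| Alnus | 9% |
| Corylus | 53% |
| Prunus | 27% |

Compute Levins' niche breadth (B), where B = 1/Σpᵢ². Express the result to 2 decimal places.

2.67

Convert percentages to proportions (divide by 100).
Σpᵢ² = 0.11² + 0.09² + 0.53² + 0.27² = 0.0121 + 0.0081 + 0.2809 + 0.0729 = 0.3740
B = 1 / 0.3740 = 2.6738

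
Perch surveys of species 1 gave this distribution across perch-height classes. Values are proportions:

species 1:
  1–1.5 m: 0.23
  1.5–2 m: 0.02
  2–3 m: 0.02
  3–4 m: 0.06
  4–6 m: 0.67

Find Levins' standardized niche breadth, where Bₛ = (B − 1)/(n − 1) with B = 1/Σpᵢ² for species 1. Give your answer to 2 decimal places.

0.24

Σpᵢ² = 0.23² + 0.02² + 0.02² + 0.06² + 0.67² = 0.0529 + 0.0004 + 0.0004 + 0.0036 + 0.4489 = 0.5062
B = 1 / 0.5062 = 1.9755
Bₛ = (B − 1)/(n − 1) = (1.9755 − 1)/(5 − 1) = 0.9755/4 = 0.2439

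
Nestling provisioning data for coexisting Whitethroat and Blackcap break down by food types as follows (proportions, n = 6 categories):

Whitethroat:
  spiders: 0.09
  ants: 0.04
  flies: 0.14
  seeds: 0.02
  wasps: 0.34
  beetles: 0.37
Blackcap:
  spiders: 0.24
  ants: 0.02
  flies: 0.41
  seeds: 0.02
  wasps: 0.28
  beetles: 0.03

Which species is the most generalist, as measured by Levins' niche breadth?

Σp_Whitᵢ² = 0.09² + 0.04² + 0.14² + 0.02² + 0.34² + 0.37² = 0.0081 + 0.0016 + 0.0196 + 0.0004 + 0.1156 + 0.1369 = 0.2822
B_Whit = 1 / 0.2822 = 3.5436
Σp_Blacᵢ² = 0.24² + 0.02² + 0.41² + 0.02² + 0.28² + 0.03² = 0.0576 + 0.0004 + 0.1681 + 0.0004 + 0.0784 + 0.0009 = 0.3058
B_Blac = 1 / 0.3058 = 3.2701
Highest B → broadest niche (most generalist): Whitethroat (B = 3.54).

Whitethroat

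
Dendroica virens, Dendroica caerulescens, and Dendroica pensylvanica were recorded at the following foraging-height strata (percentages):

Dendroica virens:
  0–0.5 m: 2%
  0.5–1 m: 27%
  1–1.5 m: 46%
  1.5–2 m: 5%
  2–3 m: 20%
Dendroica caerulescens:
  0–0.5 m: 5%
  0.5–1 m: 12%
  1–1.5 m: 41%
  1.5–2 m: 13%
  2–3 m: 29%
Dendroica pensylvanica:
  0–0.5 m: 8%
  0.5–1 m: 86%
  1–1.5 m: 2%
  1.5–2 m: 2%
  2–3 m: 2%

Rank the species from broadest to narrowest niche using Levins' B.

Dendroica caerulescens > Dendroica virens > Dendroica pensylvanica

Convert percentages to proportions (divide by 100).
Σp_vireᵢ² = 0.02² + 0.27² + 0.46² + 0.05² + 0.20² = 0.0004 + 0.0729 + 0.2116 + 0.0025 + 0.0400 = 0.3274
B_vire = 1 / 0.3274 = 3.0544
Σp_caerᵢ² = 0.05² + 0.12² + 0.41² + 0.13² + 0.29² = 0.0025 + 0.0144 + 0.1681 + 0.0169 + 0.0841 = 0.2860
B_caer = 1 / 0.2860 = 3.4965
Σp_pensᵢ² = 0.08² + 0.86² + 0.02² + 0.02² + 0.02² = 0.0064 + 0.7396 + 0.0004 + 0.0004 + 0.0004 = 0.7472
B_pens = 1 / 0.7472 = 1.3383
Ranking by B (broadest → narrowest): Dendroica caerulescens (3.50) > Dendroica virens (3.05) > Dendroica pensylvanica (1.34)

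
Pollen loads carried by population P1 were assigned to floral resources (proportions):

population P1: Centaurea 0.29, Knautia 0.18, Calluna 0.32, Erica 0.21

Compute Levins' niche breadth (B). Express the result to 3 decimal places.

3.802

Σpᵢ² = 0.29² + 0.18² + 0.32² + 0.21² = 0.0841 + 0.0324 + 0.1024 + 0.0441 = 0.2630
B = 1 / 0.2630 = 3.80228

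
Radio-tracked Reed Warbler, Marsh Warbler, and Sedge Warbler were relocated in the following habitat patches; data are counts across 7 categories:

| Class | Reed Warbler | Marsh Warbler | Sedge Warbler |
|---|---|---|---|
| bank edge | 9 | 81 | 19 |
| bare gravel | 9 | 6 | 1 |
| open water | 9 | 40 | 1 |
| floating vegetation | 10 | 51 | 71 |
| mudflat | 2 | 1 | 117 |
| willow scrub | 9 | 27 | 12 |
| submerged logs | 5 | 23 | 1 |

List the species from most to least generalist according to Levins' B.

Proportions for Reed Warbler (n=53): 9/53=0.1698, 9/53=0.1698, 9/53=0.1698, 10/53=0.1887, 2/53=0.0377, 9/53=0.1698, 5/53=0.0943
Proportions for Marsh Warbler (n=229): 81/229=0.3537, 6/229=0.0262, 40/229=0.1747, 51/229=0.2227, 1/229=0.0044, 27/229=0.1179, 23/229=0.1004
Proportions for Sedge Warbler (n=222): 19/222=0.0856, 1/222=0.0045, 1/222=0.0045, 71/222=0.3198, 117/222=0.5270, 12/222=0.0541, 1/222=0.0045
Σp_Reedᵢ² = 0.1698² + 0.1698² + 0.1698² + 0.1887² + 0.0377² + 0.1698² + 0.0943² = 0.028832 + 0.028832 + 0.028832 + 0.035608 + 0.001421 + 0.028832 + 0.008892 = 0.161249
B_Reed = 1 / 0.161249 = 6.2016
Σp_Marsᵢ² = 0.3537² + 0.0262² + 0.1747² + 0.2227² + 0.0044² + 0.1179² + 0.1004² = 0.125104 + 0.000686 + 0.030520 + 0.049595 + 0.000019 + 0.013900 + 0.010080 = 0.229904
B_Mars = 1 / 0.229904 = 4.3496
Σp_Sedgᵢ² = 0.0856² + 0.0045² + 0.0045² + 0.3198² + 0.5270² + 0.0541² + 0.0045² = 0.007327 + 0.000020 + 0.000020 + 0.102272 + 0.277729 + 0.002927 + 0.000020 = 0.390315
B_Sedg = 1 / 0.390315 = 2.5620
Ranking by B (broadest → narrowest): Reed Warbler (6.20) > Marsh Warbler (4.35) > Sedge Warbler (2.56)

Reed Warbler > Marsh Warbler > Sedge Warbler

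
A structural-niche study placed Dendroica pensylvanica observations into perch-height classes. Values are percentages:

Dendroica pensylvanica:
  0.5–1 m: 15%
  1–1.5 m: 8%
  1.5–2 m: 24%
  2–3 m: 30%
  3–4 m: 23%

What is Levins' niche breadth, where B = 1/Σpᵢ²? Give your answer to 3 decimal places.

Convert percentages to proportions (divide by 100).
Σpᵢ² = 0.15² + 0.08² + 0.24² + 0.30² + 0.23² = 0.0225 + 0.0064 + 0.0576 + 0.0900 + 0.0529 = 0.2294
B = 1 / 0.2294 = 4.35920

4.359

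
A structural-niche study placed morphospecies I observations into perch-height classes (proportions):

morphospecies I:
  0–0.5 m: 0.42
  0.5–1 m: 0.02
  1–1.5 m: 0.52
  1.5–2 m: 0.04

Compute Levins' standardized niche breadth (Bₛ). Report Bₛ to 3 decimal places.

0.409

Σpᵢ² = 0.42² + 0.02² + 0.52² + 0.04² = 0.1764 + 0.0004 + 0.2704 + 0.0016 = 0.4488
B = 1 / 0.4488 = 2.22816
Bₛ = (B − 1)/(n − 1) = (2.22816 − 1)/(4 − 1) = 1.22816/3 = 0.40939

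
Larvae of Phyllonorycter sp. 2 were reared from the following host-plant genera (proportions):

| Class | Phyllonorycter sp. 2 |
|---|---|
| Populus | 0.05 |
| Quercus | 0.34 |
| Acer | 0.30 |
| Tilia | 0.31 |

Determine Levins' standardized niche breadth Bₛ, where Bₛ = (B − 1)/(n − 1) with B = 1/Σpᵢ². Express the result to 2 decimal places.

0.76

Σpᵢ² = 0.05² + 0.34² + 0.30² + 0.31² = 0.0025 + 0.1156 + 0.0900 + 0.0961 = 0.3042
B = 1 / 0.3042 = 3.2873
Bₛ = (B − 1)/(n − 1) = (3.2873 − 1)/(4 − 1) = 2.2873/3 = 0.7624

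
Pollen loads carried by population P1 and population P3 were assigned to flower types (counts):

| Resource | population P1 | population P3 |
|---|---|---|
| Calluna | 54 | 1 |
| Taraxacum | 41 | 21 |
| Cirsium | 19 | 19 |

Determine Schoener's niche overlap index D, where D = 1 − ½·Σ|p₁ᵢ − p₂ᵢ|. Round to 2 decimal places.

Proportions for population P1 (n=114): 54/114=0.4737, 41/114=0.3596, 19/114=0.1667
Proportions for population P3 (n=41): 1/41=0.0244, 21/41=0.5122, 19/41=0.4634
Σ|p₁ᵢ − p₂ᵢ| = 0.4493 + 0.1526 + 0.2967 = 0.8986
D = 1 − ½ × 0.8986 = 1 − 0.44930 = 0.55070

0.55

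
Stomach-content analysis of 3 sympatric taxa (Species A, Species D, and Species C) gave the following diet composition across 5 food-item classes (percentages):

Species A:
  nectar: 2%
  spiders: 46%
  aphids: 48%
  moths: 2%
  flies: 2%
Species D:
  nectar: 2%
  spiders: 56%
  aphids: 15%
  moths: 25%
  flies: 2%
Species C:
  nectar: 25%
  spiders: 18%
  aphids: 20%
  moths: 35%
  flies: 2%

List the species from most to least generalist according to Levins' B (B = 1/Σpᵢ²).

Convert percentages to proportions (divide by 100).
Σp_Aᵢ² = 0.02² + 0.46² + 0.48² + 0.02² + 0.02² = 0.0004 + 0.2116 + 0.2304 + 0.0004 + 0.0004 = 0.4432
B_A = 1 / 0.4432 = 2.2563
Σp_Dᵢ² = 0.02² + 0.56² + 0.15² + 0.25² + 0.02² = 0.0004 + 0.3136 + 0.0225 + 0.0625 + 0.0004 = 0.3994
B_D = 1 / 0.3994 = 2.5038
Σp_Cᵢ² = 0.25² + 0.18² + 0.20² + 0.35² + 0.02² = 0.0625 + 0.0324 + 0.0400 + 0.1225 + 0.0004 = 0.2578
B_C = 1 / 0.2578 = 3.8790
Ranking by B (broadest → narrowest): Species C (3.88) > Species D (2.50) > Species A (2.26)

Species C > Species D > Species A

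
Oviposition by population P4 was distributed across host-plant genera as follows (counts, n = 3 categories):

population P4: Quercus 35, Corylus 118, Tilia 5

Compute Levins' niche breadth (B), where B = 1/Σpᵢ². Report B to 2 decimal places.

1.65

Proportions for population P4 (n=158): 35/158=0.2215, 118/158=0.7468, 5/158=0.0316
Σpᵢ² = 0.2215² + 0.7468² + 0.0316² = 0.049062 + 0.557710 + 0.000999 = 0.607771
B = 1 / 0.607771 = 1.6454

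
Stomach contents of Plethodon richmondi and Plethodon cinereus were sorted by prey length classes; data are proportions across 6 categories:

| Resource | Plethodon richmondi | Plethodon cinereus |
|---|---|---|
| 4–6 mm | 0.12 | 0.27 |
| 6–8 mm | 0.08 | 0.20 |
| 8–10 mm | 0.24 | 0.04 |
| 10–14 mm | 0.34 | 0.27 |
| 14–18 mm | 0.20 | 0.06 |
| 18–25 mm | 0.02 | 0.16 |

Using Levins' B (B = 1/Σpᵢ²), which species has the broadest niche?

Σp_richᵢ² = 0.12² + 0.08² + 0.24² + 0.34² + 0.20² + 0.02² = 0.0144 + 0.0064 + 0.0576 + 0.1156 + 0.0400 + 0.0004 = 0.2344
B_rich = 1 / 0.2344 = 4.2662
Σp_cineᵢ² = 0.27² + 0.20² + 0.04² + 0.27² + 0.06² + 0.16² = 0.0729 + 0.0400 + 0.0016 + 0.0729 + 0.0036 + 0.0256 = 0.2166
B_cine = 1 / 0.2166 = 4.6168
Highest B → broadest niche (most generalist): Plethodon cinereus (B = 4.62).

Plethodon cinereus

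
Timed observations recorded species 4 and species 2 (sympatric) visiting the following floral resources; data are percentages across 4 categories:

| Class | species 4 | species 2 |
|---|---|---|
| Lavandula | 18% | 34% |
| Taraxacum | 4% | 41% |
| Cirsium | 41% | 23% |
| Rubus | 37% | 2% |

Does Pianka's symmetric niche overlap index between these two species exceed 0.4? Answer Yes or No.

Yes

Convert percentages to proportions (divide by 100).
Σ p₁ᵢp₂ᵢ = 0.0612 + 0.0164 + 0.0943 + 0.0074 = 0.1793
Σp_1ᵢ² = 0.18² + 0.04² + 0.41² + 0.37² = 0.0324 + 0.0016 + 0.1681 + 0.1369 = 0.3390
Σp_2ᵢ² = 0.34² + 0.41² + 0.23² + 0.02² = 0.1156 + 0.1681 + 0.0529 + 0.0004 = 0.3370
O = 0.1793 / √(0.3390 × 0.3370) = 0.1793 / 0.33800 = 0.5305
O = 0.5305 > 0.4 → Yes.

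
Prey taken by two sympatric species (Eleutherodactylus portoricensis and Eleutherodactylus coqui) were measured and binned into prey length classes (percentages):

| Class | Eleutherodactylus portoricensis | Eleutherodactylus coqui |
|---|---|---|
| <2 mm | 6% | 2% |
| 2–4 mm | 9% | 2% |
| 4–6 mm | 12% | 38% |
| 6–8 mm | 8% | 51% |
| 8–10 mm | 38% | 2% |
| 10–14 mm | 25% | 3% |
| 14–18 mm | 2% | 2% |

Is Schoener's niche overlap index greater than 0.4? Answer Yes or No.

No

Convert percentages to proportions (divide by 100).
Σ|p₁ᵢ − p₂ᵢ| = 0.04 + 0.07 + 0.26 + 0.43 + 0.36 + 0.22 + 0.00 = 1.38
D = 1 − ½ × 1.38 = 1 − 0.690 = 0.3100
D = 0.3100 < 0.4 → No.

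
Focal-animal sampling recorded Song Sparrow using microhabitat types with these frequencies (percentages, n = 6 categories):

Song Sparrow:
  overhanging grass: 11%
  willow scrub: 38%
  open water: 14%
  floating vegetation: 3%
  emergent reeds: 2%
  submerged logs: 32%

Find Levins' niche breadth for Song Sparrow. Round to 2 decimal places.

Convert percentages to proportions (divide by 100).
Σpᵢ² = 0.11² + 0.38² + 0.14² + 0.03² + 0.02² + 0.32² = 0.0121 + 0.1444 + 0.0196 + 0.0009 + 0.0004 + 0.1024 = 0.2798
B = 1 / 0.2798 = 3.5740

3.57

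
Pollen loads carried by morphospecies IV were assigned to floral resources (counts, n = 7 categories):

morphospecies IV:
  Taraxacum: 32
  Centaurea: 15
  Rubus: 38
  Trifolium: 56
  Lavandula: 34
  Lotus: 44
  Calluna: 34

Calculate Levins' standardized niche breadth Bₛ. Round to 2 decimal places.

Proportions for morphospecies IV (n=253): 32/253=0.1265, 15/253=0.0593, 38/253=0.1502, 56/253=0.2213, 34/253=0.1344, 44/253=0.1739, 34/253=0.1344
Σpᵢ² = 0.1265² + 0.0593² + 0.1502² + 0.2213² + 0.1344² + 0.1739² + 0.1344² = 0.016002 + 0.003516 + 0.022560 + 0.048974 + 0.018063 + 0.030241 + 0.018063 = 0.157419
B = 1 / 0.157419 = 6.3525
Bₛ = (B − 1)/(n − 1) = (6.3525 − 1)/(7 − 1) = 5.3525/6 = 0.8921

0.89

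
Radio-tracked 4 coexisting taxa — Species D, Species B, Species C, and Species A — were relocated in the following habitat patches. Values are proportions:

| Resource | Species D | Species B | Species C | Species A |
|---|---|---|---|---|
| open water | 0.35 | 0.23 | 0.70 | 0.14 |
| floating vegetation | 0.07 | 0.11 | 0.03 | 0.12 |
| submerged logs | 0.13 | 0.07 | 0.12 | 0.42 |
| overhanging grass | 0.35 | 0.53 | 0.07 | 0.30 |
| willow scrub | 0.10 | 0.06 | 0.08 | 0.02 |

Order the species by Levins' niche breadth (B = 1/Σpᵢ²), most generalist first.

Σp_Dᵢ² = 0.35² + 0.07² + 0.13² + 0.35² + 0.10² = 0.1225 + 0.0049 + 0.0169 + 0.1225 + 0.0100 = 0.2768
B_D = 1 / 0.2768 = 3.6127
Σp_Bᵢ² = 0.23² + 0.11² + 0.07² + 0.53² + 0.06² = 0.0529 + 0.0121 + 0.0049 + 0.2809 + 0.0036 = 0.3544
B_B = 1 / 0.3544 = 2.8217
Σp_Cᵢ² = 0.70² + 0.03² + 0.12² + 0.07² + 0.08² = 0.4900 + 0.0009 + 0.0144 + 0.0049 + 0.0064 = 0.5166
B_C = 1 / 0.5166 = 1.9357
Σp_Aᵢ² = 0.14² + 0.12² + 0.42² + 0.30² + 0.02² = 0.0196 + 0.0144 + 0.1764 + 0.0900 + 0.0004 = 0.3008
B_A = 1 / 0.3008 = 3.3245
Ranking by B (broadest → narrowest): Species D (3.61) > Species A (3.32) > Species B (2.82) > Species C (1.94)

Species D > Species A > Species B > Species C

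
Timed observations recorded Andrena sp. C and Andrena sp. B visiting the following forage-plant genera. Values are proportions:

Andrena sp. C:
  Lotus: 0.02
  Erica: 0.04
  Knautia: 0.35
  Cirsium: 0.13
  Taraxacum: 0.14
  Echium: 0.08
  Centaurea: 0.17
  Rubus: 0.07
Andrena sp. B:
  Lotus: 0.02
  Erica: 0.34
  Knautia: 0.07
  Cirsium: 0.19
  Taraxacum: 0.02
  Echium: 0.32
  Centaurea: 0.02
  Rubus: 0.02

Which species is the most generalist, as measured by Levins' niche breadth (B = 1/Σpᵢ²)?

Σp_Cᵢ² = 0.02² + 0.04² + 0.35² + 0.13² + 0.14² + 0.08² + 0.17² + 0.07² = 0.0004 + 0.0016 + 0.1225 + 0.0169 + 0.0196 + 0.0064 + 0.0289 + 0.0049 = 0.2012
B_C = 1 / 0.2012 = 4.9702
Σp_Bᵢ² = 0.02² + 0.34² + 0.07² + 0.19² + 0.02² + 0.32² + 0.02² + 0.02² = 0.0004 + 0.1156 + 0.0049 + 0.0361 + 0.0004 + 0.1024 + 0.0004 + 0.0004 = 0.2606
B_B = 1 / 0.2606 = 3.8373
Highest B → broadest niche (most generalist): Andrena sp. C (B = 4.97).

Andrena sp. C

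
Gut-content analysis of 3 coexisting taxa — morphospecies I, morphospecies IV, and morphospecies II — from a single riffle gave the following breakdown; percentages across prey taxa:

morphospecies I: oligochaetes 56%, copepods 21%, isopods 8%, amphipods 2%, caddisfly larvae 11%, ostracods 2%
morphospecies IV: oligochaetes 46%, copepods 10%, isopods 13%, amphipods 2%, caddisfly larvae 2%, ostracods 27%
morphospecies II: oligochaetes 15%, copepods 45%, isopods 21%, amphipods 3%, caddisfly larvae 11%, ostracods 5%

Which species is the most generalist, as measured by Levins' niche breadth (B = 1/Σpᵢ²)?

morphospecies II

Convert percentages to proportions (divide by 100).
Σp_Iᵢ² = 0.56² + 0.21² + 0.08² + 0.02² + 0.11² + 0.02² = 0.3136 + 0.0441 + 0.0064 + 0.0004 + 0.0121 + 0.0004 = 0.3770
B_I = 1 / 0.3770 = 2.6525
Σp_IVᵢ² = 0.46² + 0.10² + 0.13² + 0.02² + 0.02² + 0.27² = 0.2116 + 0.0100 + 0.0169 + 0.0004 + 0.0004 + 0.0729 = 0.3122
B_IV = 1 / 0.3122 = 3.2031
Σp_IIᵢ² = 0.15² + 0.45² + 0.21² + 0.03² + 0.11² + 0.05² = 0.0225 + 0.2025 + 0.0441 + 0.0009 + 0.0121 + 0.0025 = 0.2846
B_II = 1 / 0.2846 = 3.5137
Highest B → broadest niche (most generalist): morphospecies II (B = 3.51).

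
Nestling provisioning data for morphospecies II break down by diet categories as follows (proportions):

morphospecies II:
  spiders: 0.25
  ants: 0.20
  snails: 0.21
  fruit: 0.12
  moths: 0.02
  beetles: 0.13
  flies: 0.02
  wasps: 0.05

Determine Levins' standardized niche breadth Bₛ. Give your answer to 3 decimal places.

0.646

Σpᵢ² = 0.25² + 0.20² + 0.21² + 0.12² + 0.02² + 0.13² + 0.02² + 0.05² = 0.0625 + 0.0400 + 0.0441 + 0.0144 + 0.0004 + 0.0169 + 0.0004 + 0.0025 = 0.1812
B = 1 / 0.1812 = 5.51876
Bₛ = (B − 1)/(n − 1) = (5.51876 − 1)/(8 − 1) = 4.51876/7 = 0.64554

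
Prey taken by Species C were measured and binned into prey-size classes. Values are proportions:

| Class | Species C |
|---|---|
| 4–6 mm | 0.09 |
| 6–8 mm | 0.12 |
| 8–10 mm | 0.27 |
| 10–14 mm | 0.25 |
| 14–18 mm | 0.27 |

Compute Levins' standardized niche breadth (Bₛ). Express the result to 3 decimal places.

0.833

Σpᵢ² = 0.09² + 0.12² + 0.27² + 0.25² + 0.27² = 0.0081 + 0.0144 + 0.0729 + 0.0625 + 0.0729 = 0.2308
B = 1 / 0.2308 = 4.33276
Bₛ = (B − 1)/(n − 1) = (4.33276 − 1)/(5 − 1) = 3.33276/4 = 0.83319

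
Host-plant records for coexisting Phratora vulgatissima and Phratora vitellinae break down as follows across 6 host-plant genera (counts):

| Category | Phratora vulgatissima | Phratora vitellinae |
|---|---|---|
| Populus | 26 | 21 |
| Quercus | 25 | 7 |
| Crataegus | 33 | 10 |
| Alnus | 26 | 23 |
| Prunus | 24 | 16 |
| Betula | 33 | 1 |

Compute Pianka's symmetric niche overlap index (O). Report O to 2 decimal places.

0.81

Proportions for Phratora vulgatissima (n=167): 26/167=0.1557, 25/167=0.1497, 33/167=0.1976, 26/167=0.1557, 24/167=0.1437, 33/167=0.1976
Proportions for Phratora vitellinae (n=78): 21/78=0.2692, 7/78=0.0897, 10/78=0.1282, 23/78=0.2949, 16/78=0.2051, 1/78=0.0128
Σ p₁ᵢp₂ᵢ = 0.041914 + 0.013428 + 0.025332 + 0.045916 + 0.029473 + 0.002529 = 0.158592
Σp_1ᵢ² = 0.1557² + 0.1497² + 0.1976² + 0.1557² + 0.1437² + 0.1976² = 0.024242 + 0.022410 + 0.039046 + 0.024242 + 0.020650 + 0.039046 = 0.169636
Σp_2ᵢ² = 0.2692² + 0.0897² + 0.1282² + 0.2949² + 0.2051² + 0.0128² = 0.072469 + 0.008046 + 0.016435 + 0.086966 + 0.042066 + 0.000164 = 0.226146
O = 0.158592 / √(0.169636 × 0.226146) = 0.158592 / 0.1958635 = 0.8097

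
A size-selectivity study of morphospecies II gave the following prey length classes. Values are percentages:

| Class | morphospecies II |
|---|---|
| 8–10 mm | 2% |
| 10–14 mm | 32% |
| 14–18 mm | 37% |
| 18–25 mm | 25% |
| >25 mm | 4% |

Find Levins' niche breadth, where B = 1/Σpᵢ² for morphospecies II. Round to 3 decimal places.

3.292

Convert percentages to proportions (divide by 100).
Σpᵢ² = 0.02² + 0.32² + 0.37² + 0.25² + 0.04² = 0.0004 + 0.1024 + 0.1369 + 0.0625 + 0.0016 = 0.3038
B = 1 / 0.3038 = 3.29164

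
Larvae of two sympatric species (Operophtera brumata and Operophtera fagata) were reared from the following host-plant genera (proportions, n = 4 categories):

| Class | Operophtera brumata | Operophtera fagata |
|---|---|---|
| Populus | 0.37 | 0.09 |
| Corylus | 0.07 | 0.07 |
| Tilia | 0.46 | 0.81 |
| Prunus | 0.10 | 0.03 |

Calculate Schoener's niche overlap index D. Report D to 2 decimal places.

0.65

Σ|p₁ᵢ − p₂ᵢ| = 0.28 + 0.00 + 0.35 + 0.07 = 0.70
D = 1 − ½ × 0.70 = 1 − 0.350 = 0.6500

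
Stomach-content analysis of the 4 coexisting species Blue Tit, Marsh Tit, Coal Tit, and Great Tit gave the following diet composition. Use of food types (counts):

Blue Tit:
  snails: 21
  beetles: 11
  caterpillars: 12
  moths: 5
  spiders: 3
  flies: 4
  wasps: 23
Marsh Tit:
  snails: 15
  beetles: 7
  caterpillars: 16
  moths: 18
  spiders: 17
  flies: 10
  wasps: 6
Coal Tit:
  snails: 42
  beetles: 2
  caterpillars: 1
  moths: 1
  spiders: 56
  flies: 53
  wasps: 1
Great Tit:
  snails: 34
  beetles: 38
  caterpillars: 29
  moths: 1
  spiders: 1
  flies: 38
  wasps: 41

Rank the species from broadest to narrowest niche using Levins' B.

Marsh Tit > Great Tit > Blue Tit > Coal Tit

Proportions for Blue Tit (n=79): 21/79=0.2658, 11/79=0.1392, 12/79=0.1519, 5/79=0.0633, 3/79=0.0380, 4/79=0.0506, 23/79=0.2911
Proportions for Marsh Tit (n=89): 15/89=0.1685, 7/89=0.0787, 16/89=0.1798, 18/89=0.2022, 17/89=0.1910, 10/89=0.1124, 6/89=0.0674
Proportions for Coal Tit (n=156): 42/156=0.2692, 2/156=0.0128, 1/156=0.0064, 1/156=0.0064, 56/156=0.3590, 53/156=0.3397, 1/156=0.0064
Proportions for Great Tit (n=182): 34/182=0.1868, 38/182=0.2088, 29/182=0.1593, 1/182=0.0055, 1/182=0.0055, 38/182=0.2088, 41/182=0.2253
Σp_Blueᵢ² = 0.2658² + 0.1392² + 0.1519² + 0.0633² + 0.0380² + 0.0506² + 0.2911² = 0.070650 + 0.019377 + 0.023074 + 0.004007 + 0.001444 + 0.002560 + 0.084739 = 0.205851
B_Blue = 1 / 0.205851 = 4.8579
Σp_Marsᵢ² = 0.1685² + 0.0787² + 0.1798² + 0.2022² + 0.1910² + 0.1124² + 0.0674² = 0.028392 + 0.006194 + 0.032328 + 0.040885 + 0.036481 + 0.012634 + 0.004543 = 0.161457
B_Mars = 1 / 0.161457 = 6.1936
Σp_Coalᵢ² = 0.2692² + 0.0128² + 0.0064² + 0.0064² + 0.3590² + 0.3397² + 0.0064² = 0.072469 + 0.000164 + 0.000041 + 0.000041 + 0.128881 + 0.115396 + 0.000041 = 0.317033
B_Coal = 1 / 0.317033 = 3.1542
Σp_Greaᵢ² = 0.1868² + 0.2088² + 0.1593² + 0.0055² + 0.0055² + 0.2088² + 0.2253² = 0.034894 + 0.043597 + 0.025376 + 0.000030 + 0.000030 + 0.043597 + 0.050760 = 0.198284
B_Grea = 1 / 0.198284 = 5.0433
Ranking by B (broadest → narrowest): Marsh Tit (6.19) > Great Tit (5.04) > Blue Tit (4.86) > Coal Tit (3.15)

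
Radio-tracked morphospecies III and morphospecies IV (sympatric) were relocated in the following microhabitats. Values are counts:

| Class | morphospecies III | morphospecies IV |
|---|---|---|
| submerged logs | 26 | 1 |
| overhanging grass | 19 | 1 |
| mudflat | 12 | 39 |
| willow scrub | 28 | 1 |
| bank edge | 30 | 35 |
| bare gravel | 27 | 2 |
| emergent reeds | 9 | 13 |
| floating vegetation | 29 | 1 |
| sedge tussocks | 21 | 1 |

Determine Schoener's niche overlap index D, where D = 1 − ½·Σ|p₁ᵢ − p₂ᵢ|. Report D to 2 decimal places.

0.33

Proportions for morphospecies III (n=201): 26/201=0.1294, 19/201=0.0945, 12/201=0.0597, 28/201=0.1393, 30/201=0.1493, 27/201=0.1343, 9/201=0.0448, 29/201=0.1443, 21/201=0.1045
Proportions for morphospecies IV (n=94): 1/94=0.0106, 1/94=0.0106, 39/94=0.4149, 1/94=0.0106, 35/94=0.3723, 2/94=0.0213, 13/94=0.1383, 1/94=0.0106, 1/94=0.0106
Σ|p₁ᵢ − p₂ᵢ| = 0.1188 + 0.0839 + 0.3552 + 0.1287 + 0.2230 + 0.1130 + 0.0935 + 0.1337 + 0.0939 = 1.3437
D = 1 − ½ × 1.3437 = 1 − 0.67185 = 0.32815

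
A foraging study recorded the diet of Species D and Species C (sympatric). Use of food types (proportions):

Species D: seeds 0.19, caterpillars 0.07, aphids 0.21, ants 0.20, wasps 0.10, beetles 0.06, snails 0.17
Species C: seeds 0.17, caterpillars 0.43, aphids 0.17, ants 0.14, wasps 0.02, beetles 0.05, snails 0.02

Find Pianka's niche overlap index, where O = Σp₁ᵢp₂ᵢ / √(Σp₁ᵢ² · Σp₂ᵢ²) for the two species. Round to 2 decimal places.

Σ p₁ᵢp₂ᵢ = 0.0323 + 0.0301 + 0.0357 + 0.0280 + 0.0020 + 0.0030 + 0.0034 = 0.1345
Σp_1ᵢ² = 0.19² + 0.07² + 0.21² + 0.20² + 0.10² + 0.06² + 0.17² = 0.0361 + 0.0049 + 0.0441 + 0.0400 + 0.0100 + 0.0036 + 0.0289 = 0.1676
Σp_2ᵢ² = 0.17² + 0.43² + 0.17² + 0.14² + 0.02² + 0.05² + 0.02² = 0.0289 + 0.1849 + 0.0289 + 0.0196 + 0.0004 + 0.0025 + 0.0004 = 0.2656
O = 0.1345 / √(0.1676 × 0.2656) = 0.1345 / 0.21098 = 0.6375

0.64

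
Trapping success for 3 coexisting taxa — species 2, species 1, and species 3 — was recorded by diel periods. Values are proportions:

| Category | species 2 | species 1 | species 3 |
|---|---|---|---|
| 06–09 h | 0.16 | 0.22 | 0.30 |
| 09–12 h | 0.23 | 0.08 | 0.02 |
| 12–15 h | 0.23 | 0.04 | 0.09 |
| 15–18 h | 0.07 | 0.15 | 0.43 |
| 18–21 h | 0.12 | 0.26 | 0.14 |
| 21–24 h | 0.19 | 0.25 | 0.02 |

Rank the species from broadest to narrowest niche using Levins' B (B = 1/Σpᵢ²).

species 2 > species 1 > species 3

Σp_2ᵢ² = 0.16² + 0.23² + 0.23² + 0.07² + 0.12² + 0.19² = 0.0256 + 0.0529 + 0.0529 + 0.0049 + 0.0144 + 0.0361 = 0.1868
B_2 = 1 / 0.1868 = 5.3533
Σp_1ᵢ² = 0.22² + 0.08² + 0.04² + 0.15² + 0.26² + 0.25² = 0.0484 + 0.0064 + 0.0016 + 0.0225 + 0.0676 + 0.0625 = 0.2090
B_1 = 1 / 0.2090 = 4.7847
Σp_3ᵢ² = 0.30² + 0.02² + 0.09² + 0.43² + 0.14² + 0.02² = 0.0900 + 0.0004 + 0.0081 + 0.1849 + 0.0196 + 0.0004 = 0.3034
B_3 = 1 / 0.3034 = 3.2960
Ranking by B (broadest → narrowest): species 2 (5.35) > species 1 (4.78) > species 3 (3.30)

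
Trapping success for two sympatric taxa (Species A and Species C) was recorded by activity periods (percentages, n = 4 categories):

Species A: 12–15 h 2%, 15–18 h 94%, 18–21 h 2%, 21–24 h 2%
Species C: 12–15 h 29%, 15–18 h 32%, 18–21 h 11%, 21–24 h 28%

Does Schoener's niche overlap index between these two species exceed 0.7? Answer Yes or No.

No

Convert percentages to proportions (divide by 100).
Σ|p₁ᵢ − p₂ᵢ| = 0.27 + 0.62 + 0.09 + 0.26 = 1.24
D = 1 − ½ × 1.24 = 1 − 0.620 = 0.3800
D = 0.3800 < 0.7 → No.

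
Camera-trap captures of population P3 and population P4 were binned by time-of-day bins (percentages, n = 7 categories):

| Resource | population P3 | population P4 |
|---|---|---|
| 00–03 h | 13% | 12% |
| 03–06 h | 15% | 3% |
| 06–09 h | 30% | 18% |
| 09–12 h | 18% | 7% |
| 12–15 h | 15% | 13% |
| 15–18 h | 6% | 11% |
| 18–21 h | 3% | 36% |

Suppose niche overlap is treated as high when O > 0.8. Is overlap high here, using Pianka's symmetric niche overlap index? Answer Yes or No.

No

Convert percentages to proportions (divide by 100).
Σ p₁ᵢp₂ᵢ = 0.0156 + 0.0045 + 0.0540 + 0.0126 + 0.0195 + 0.0066 + 0.0108 = 0.1236
Σp_1ᵢ² = 0.13² + 0.15² + 0.30² + 0.18² + 0.15² + 0.06² + 0.03² = 0.0169 + 0.0225 + 0.0900 + 0.0324 + 0.0225 + 0.0036 + 0.0009 = 0.1888
Σp_2ᵢ² = 0.12² + 0.03² + 0.18² + 0.07² + 0.13² + 0.11² + 0.36² = 0.0144 + 0.0009 + 0.0324 + 0.0049 + 0.0169 + 0.0121 + 0.1296 = 0.2112
O = 0.1236 / √(0.1888 × 0.2112) = 0.1236 / 0.19969 = 0.6190
O = 0.6190 < 0.8 → No.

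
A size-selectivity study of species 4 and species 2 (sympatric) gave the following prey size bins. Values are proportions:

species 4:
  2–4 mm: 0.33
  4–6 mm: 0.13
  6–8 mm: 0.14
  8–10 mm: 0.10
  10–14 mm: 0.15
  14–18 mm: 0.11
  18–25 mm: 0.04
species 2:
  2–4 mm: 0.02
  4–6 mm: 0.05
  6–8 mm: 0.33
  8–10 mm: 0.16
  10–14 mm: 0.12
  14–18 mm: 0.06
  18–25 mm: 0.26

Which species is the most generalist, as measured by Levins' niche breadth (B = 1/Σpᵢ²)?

Σp_4ᵢ² = 0.33² + 0.13² + 0.14² + 0.10² + 0.15² + 0.11² + 0.04² = 0.1089 + 0.0169 + 0.0196 + 0.0100 + 0.0225 + 0.0121 + 0.0016 = 0.1916
B_4 = 1 / 0.1916 = 5.2192
Σp_2ᵢ² = 0.02² + 0.05² + 0.33² + 0.16² + 0.12² + 0.06² + 0.26² = 0.0004 + 0.0025 + 0.1089 + 0.0256 + 0.0144 + 0.0036 + 0.0676 = 0.2230
B_2 = 1 / 0.2230 = 4.4843
Highest B → broadest niche (most generalist): species 4 (B = 5.22).

species 4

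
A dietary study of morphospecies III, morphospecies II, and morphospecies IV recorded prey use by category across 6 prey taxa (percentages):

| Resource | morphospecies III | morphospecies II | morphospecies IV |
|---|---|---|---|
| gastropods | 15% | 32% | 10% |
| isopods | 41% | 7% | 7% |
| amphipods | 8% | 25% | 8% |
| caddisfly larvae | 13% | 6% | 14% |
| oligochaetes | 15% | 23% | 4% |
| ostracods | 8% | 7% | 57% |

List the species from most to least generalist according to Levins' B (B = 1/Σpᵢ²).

Convert percentages to proportions (divide by 100).
Σp_IIIᵢ² = 0.15² + 0.41² + 0.08² + 0.13² + 0.15² + 0.08² = 0.0225 + 0.1681 + 0.0064 + 0.0169 + 0.0225 + 0.0064 = 0.2428
B_III = 1 / 0.2428 = 4.1186
Σp_IIᵢ² = 0.32² + 0.07² + 0.25² + 0.06² + 0.23² + 0.07² = 0.1024 + 0.0049 + 0.0625 + 0.0036 + 0.0529 + 0.0049 = 0.2312
B_II = 1 / 0.2312 = 4.3253
Σp_IVᵢ² = 0.10² + 0.07² + 0.08² + 0.14² + 0.04² + 0.57² = 0.0100 + 0.0049 + 0.0064 + 0.0196 + 0.0016 + 0.3249 = 0.3674
B_IV = 1 / 0.3674 = 2.7218
Ranking by B (broadest → narrowest): morphospecies II (4.33) > morphospecies III (4.12) > morphospecies IV (2.72)

morphospecies II > morphospecies III > morphospecies IV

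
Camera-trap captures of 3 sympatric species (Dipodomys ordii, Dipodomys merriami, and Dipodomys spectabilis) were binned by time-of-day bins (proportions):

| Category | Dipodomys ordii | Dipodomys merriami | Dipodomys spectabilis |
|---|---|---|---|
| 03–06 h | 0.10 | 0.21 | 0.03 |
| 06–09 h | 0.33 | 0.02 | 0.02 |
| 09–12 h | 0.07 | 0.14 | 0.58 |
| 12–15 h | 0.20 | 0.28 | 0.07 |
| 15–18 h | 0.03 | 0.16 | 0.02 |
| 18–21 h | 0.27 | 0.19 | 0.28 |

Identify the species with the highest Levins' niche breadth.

Σp_ordiᵢ² = 0.10² + 0.33² + 0.07² + 0.20² + 0.03² + 0.27² = 0.0100 + 0.1089 + 0.0049 + 0.0400 + 0.0009 + 0.0729 = 0.2376
B_ordi = 1 / 0.2376 = 4.2088
Σp_merrᵢ² = 0.21² + 0.02² + 0.14² + 0.28² + 0.16² + 0.19² = 0.0441 + 0.0004 + 0.0196 + 0.0784 + 0.0256 + 0.0361 = 0.2042
B_merr = 1 / 0.2042 = 4.8972
Σp_specᵢ² = 0.03² + 0.02² + 0.58² + 0.07² + 0.02² + 0.28² = 0.0009 + 0.0004 + 0.3364 + 0.0049 + 0.0004 + 0.0784 = 0.4214
B_spec = 1 / 0.4214 = 2.3730
Highest B → broadest niche (most generalist): Dipodomys merriami (B = 4.90).

Dipodomys merriami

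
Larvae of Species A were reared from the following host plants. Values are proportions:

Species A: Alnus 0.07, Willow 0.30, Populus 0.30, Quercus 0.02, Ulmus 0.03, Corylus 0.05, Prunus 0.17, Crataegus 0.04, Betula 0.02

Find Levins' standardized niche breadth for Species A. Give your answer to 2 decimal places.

Σpᵢ² = 0.07² + 0.30² + 0.30² + 0.02² + 0.03² + 0.05² + 0.17² + 0.04² + 0.02² = 0.0049 + 0.0900 + 0.0900 + 0.0004 + 0.0009 + 0.0025 + 0.0289 + 0.0016 + 0.0004 = 0.2196
B = 1 / 0.2196 = 4.5537
Bₛ = (B − 1)/(n − 1) = (4.5537 − 1)/(9 − 1) = 3.5537/8 = 0.4442

0.44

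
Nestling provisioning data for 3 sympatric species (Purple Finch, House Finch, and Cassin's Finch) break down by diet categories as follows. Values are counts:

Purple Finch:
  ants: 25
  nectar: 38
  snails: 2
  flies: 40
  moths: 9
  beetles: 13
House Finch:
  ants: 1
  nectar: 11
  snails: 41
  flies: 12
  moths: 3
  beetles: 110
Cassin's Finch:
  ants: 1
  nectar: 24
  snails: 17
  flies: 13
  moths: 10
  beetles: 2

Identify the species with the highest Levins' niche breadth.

Purple Finch

Proportions for Purple Finch (n=127): 25/127=0.1969, 38/127=0.2992, 2/127=0.0157, 40/127=0.3150, 9/127=0.0709, 13/127=0.1024
Proportions for House Finch (n=178): 1/178=0.0056, 11/178=0.0618, 41/178=0.2303, 12/178=0.0674, 3/178=0.0169, 110/178=0.6180
Proportions for Cassin's Finch (n=67): 1/67=0.0149, 24/67=0.3582, 17/67=0.2537, 13/67=0.1940, 10/67=0.1493, 2/67=0.0299
Σp_Purpᵢ² = 0.1969² + 0.2992² + 0.0157² + 0.3150² + 0.0709² + 0.1024² = 0.038770 + 0.089521 + 0.000246 + 0.099225 + 0.005027 + 0.010486 = 0.243275
B_Purp = 1 / 0.243275 = 4.1106
Σp_Housᵢ² = 0.0056² + 0.0618² + 0.2303² + 0.0674² + 0.0169² + 0.6180² = 0.000031 + 0.003819 + 0.053038 + 0.004543 + 0.000286 + 0.381924 = 0.443641
B_Hous = 1 / 0.443641 = 2.2541
Σp_Cassᵢ² = 0.0149² + 0.3582² + 0.2537² + 0.1940² + 0.1493² + 0.0299² = 0.000222 + 0.128307 + 0.064364 + 0.037636 + 0.022290 + 0.000894 = 0.253713
B_Cass = 1 / 0.253713 = 3.9415
Highest B → broadest niche (most generalist): Purple Finch (B = 4.11).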